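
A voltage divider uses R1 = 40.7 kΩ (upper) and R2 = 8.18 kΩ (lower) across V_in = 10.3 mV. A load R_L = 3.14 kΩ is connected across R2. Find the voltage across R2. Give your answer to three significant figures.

The load sits in parallel with R2, giving an effective lower resistance R2' = R2·R_L/(R2+R_L) = 2.269 kΩ.
Voltage divider with the loaded lower leg: V_out = 10.3 × 2.269/(40.7 + 2.269) = 10.3 × 0.05281 = 0.5439 mV.
(Unloaded it would be 1.72 mV; the load pulls it down.)

V_out ≈ 0.544 mV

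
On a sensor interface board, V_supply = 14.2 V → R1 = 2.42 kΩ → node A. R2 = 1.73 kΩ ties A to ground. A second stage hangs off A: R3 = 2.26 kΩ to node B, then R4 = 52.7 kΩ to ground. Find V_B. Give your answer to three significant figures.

The second stage (R3 + R4 = 54.96 kΩ) loads node A in parallel with R2.
Effective lower resistance at A: R2 ‖ 54.96 = 1.677 kΩ.
First divider: V_A = V_supply · 1.677/(2.42 + 1.677) = 5.813 V.
Stage 2 is unloaded, so V_B = V_A · R4/(R3+R4) = 5.813 × 52.7/54.96 = 5.574 V.

V_B ≈ 5.57 V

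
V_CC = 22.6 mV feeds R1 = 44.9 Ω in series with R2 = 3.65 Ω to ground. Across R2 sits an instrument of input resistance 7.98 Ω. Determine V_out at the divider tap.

V_out ≈ 1.19 mV

First combine the lower leg with the load: R2 ‖ R_L = 2.504 Ω.
Now apply the divider: V_out = 22.6 × 0.05283 = 1.194 mV.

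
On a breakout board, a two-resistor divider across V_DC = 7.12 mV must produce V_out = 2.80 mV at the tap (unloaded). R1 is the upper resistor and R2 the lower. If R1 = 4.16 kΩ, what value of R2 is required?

The divider ratio is R2/(R1+R2) = 2.80/7.12 = 0.3933.
R2 = R1 · 0.3933/(1 − 0.3933) = 2.696 kΩ.

R2 ≈ 2.70 kΩ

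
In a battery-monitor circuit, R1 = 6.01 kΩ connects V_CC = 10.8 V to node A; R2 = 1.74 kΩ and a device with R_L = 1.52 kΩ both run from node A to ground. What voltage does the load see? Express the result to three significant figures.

The load sits in parallel with R2, giving an effective lower resistance R2' = R2·R_L/(R2+R_L) = 0.8113 kΩ.
Then V_out = V_CC · R2'/(R1 + R2') = 10.8 × 0.8113/6.821 = 1.284 V.

V_out ≈ 1.28 V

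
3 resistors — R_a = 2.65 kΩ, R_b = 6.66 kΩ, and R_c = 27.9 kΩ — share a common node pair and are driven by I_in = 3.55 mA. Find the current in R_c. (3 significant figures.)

Conductances: ΣG = 1/2.65 + 1/6.66 + 1/27.9 = 0.5634 (1/kΩ).
R_c takes the fraction G_k/ΣG = 0.03584/0.5634 = 0.06362, so I = 3.55 × 0.06362 = 0.2259 mA.

I ≈ 0.226 mA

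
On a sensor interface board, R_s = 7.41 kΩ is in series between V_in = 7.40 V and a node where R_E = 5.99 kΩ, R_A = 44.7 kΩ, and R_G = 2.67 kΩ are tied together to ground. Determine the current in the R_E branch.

Equivalent of the parallel group: R_p = 1.774 kΩ.
V_A = 7.40 × 1.774/9.184 = 1.429 V.
Branch current I = V_A/R_E = 1.429/5.99 = 0.2386 mA.

I ≈ 0.239 mA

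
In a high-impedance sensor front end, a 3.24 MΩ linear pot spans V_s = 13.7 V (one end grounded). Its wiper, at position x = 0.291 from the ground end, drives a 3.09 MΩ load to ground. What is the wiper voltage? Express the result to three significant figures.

V_out ≈ 3.28 V

The pot divides into 2.297 MΩ above the wiper and 0.9428 MΩ below.
R_L loads the lower segment: effective lower R = 0.7224 MΩ.
Loaded-divider output: V_out = 13.7 × 0.2392 = 3.278 V.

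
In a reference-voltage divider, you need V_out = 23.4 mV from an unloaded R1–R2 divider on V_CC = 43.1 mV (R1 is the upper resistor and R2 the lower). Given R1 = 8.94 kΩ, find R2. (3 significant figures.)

R2 ≈ 10.6 kΩ

The divider ratio is R2/(R1+R2) = 23.4/43.1 = 0.5429.
R2 = R1 · 0.5429/(1 − 0.5429) = 10.62 kΩ.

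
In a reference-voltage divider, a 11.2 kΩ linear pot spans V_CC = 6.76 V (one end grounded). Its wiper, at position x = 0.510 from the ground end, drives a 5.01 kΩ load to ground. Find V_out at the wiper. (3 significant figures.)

Lower segment x·R_p = 5.712 kΩ; upper segment (1−x)·R_p = 5.488 kΩ.
Lower segment in parallel with the load: 5.712 ‖ 5.01 = 2.669 kΩ.
Loaded-divider output: V_out = 6.76 × 0.3272 = 2.212 V.

V_out ≈ 2.21 V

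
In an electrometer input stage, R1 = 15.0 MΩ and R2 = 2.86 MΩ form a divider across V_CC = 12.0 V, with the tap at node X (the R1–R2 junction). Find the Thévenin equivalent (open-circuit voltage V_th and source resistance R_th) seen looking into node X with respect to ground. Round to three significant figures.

V_th ≈ 1.92 V, R_th ≈ 2.40 MΩ

With X open, the divider is unloaded: V_th = 12.0 × 2.86/17.86 = 1.922 V.
With V_CC suppressed (replaced by a short), R_th = R1 ‖ R2 = (15.00 × 2.86)/(15.00 + 2.86) = 2.402 MΩ.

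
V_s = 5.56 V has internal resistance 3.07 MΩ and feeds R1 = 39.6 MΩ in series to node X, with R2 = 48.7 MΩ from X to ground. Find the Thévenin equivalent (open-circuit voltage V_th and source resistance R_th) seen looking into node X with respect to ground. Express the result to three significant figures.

V_th ≈ 2.96 V, R_th ≈ 22.7 MΩ

R1' = 3.07 + 39.6 = 42.67 MΩ (source resistance + R1).
With X open, the divider is unloaded: V_th = 5.56 × 48.7/91.37 = 2.963 V.
Looking into X with the source shorted: R_th = R1'·R2/(R1'+R2) = 42.67 × 48.7/91.37 = 22.74 MΩ.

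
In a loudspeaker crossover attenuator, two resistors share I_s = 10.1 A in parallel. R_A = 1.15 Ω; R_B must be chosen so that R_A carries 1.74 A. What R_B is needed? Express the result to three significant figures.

The fraction through R_A equals R_B/(R_A+R_B).
1.74/10.1 = R_B/(R_A + R_B) → R_B = R_A · (0.1723)/(1 − 0.1723) = 1.15 × 0.2081 = 0.2394 Ω.

R_B ≈ 0.239 Ω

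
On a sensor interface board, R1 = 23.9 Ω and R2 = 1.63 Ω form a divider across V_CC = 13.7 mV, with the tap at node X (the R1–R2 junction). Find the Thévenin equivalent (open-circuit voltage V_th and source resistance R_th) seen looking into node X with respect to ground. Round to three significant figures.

V_th is the unloaded tap voltage: V_CC · R2/(R1+R2) = 13.7 × 0.06385 = 0.8747 mV.
Zeroing V_CC shorts the top of R1 to ground, so R_th = R1 ‖ R2 = 1.526 Ω.

V_th ≈ 0.875 mV, R_th ≈ 1.53 Ω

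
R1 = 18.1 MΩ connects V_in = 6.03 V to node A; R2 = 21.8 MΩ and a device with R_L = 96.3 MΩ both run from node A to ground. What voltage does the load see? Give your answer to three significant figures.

First combine the lower leg with the load: R2 ‖ R_L = 17.78 MΩ.
Voltage divider with the loaded lower leg: V_out = 6.03 × 17.78/(18.1 + 17.78) = 6.03 × 0.4955 = 2.988 V.

V_out ≈ 2.99 V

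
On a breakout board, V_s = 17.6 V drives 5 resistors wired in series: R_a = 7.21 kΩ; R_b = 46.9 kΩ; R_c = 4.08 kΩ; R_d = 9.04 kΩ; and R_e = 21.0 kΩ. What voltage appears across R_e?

Total series resistance ΣR = 7.21 + 46.9 + 4.08 + 9.04 + 21.0 = 88.23 kΩ.
By the voltage-divider rule, V = 17.6 × 21.00/88.23 = 4.189 V.

V ≈ 4.19 V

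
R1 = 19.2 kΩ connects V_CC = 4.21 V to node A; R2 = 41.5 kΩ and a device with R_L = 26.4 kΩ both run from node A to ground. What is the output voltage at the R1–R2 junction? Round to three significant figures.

The load sits in parallel with R2, giving an effective lower resistance R2' = R2·R_L/(R2+R_L) = 16.14 kΩ.
Then V_out = V_CC · R2'/(R1 + R2') = 4.21 × 16.14/35.34 = 1.922 V.

V_out ≈ 1.92 V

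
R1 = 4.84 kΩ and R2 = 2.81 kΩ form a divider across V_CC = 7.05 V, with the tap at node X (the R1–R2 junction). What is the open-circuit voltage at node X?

V_th is the unloaded tap voltage: V_CC · R2/(R1+R2) = 7.05 × 0.3673 = 2.590 V.

V_th ≈ 2.59 V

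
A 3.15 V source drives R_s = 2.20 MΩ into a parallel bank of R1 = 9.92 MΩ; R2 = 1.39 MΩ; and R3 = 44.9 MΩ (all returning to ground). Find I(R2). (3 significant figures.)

Equivalent of the parallel group: R_p = 1.187 MΩ.
Node voltage V_A = V_in · R_p/(R_s + R_p) = 3.15 × 0.3504 = 1.104 V.
I(R2) = V_A / R2 = 1.104/1.39 = 0.7942 µA.

I ≈ 0.794 µA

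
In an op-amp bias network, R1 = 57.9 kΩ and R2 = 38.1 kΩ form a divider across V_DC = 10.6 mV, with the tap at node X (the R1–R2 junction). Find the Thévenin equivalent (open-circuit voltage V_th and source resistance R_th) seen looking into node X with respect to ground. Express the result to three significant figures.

V_th ≈ 4.21 mV, R_th ≈ 23.0 kΩ

V_th is the unloaded tap voltage: V_DC · R2/(R1+R2) = 10.6 × 0.3969 = 4.207 mV.
With V_DC suppressed (replaced by a short), R_th = R1 ‖ R2 = (57.90 × 38.1)/(57.90 + 38.1) = 22.98 kΩ.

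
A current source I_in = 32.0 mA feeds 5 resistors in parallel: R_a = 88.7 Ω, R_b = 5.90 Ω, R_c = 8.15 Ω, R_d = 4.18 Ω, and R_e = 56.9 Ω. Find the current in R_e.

I ≈ 1.00 mA

Total conductance ΣG = 1/88.7 + 1/5.90 + 1/8.15 + 1/4.18 + 1/56.9 = 0.5603 (units of 1/Ω).
R_e takes the fraction G_k/ΣG = 0.01757/0.5603 = 0.03137, so I = 32.0 × 0.03137 = 1.004 mA.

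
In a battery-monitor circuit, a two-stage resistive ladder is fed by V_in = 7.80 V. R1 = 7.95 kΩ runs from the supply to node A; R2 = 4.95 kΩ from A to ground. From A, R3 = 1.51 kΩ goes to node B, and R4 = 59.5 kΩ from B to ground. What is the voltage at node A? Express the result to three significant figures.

Node A sees R2 in parallel with the series input of stage 2, R3 + R4 = 61.01 kΩ.
R2 ‖ (R3+R4) = 4.579 kΩ.
First divider: V_A = V_in · 4.579/(7.95 + 4.579) = 2.850 V.

V_A ≈ 2.85 V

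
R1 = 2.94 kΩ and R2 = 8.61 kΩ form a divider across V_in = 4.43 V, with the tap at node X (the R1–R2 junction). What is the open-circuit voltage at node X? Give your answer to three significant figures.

V_th is the unloaded tap voltage: V_in · R2/(R1+R2) = 4.43 × 0.7455 = 3.302 V.

V_th ≈ 3.30 V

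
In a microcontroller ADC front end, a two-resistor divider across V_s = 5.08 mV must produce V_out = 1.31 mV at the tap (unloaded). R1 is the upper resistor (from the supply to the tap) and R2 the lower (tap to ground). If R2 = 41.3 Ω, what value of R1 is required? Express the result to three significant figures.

R1 ≈ 119 Ω

The divider ratio is R2/(R1+R2) = 1.31/5.08 = 0.2579.
Rearranging, R1 = R2·(1−k)/k = 41.3 × 2.878 = 118.9 Ω.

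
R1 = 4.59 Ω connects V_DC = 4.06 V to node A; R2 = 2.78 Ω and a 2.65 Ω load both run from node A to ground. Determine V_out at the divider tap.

V_out ≈ 0.926 V

R2 ‖ R_L = (2.78 × 2.65)/(2.78 + 2.65) = 1.357 Ω.
Now apply the divider: V_out = 4.06 × 0.2281 = 0.9263 V.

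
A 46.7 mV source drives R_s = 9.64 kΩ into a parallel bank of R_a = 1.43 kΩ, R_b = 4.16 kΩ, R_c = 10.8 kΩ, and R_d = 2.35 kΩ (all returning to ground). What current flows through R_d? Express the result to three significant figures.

I ≈ 1.32 µA

Parallel bank: R_p = 1/(1/1.43 + 1/4.16 + 1/10.8 + 1/2.35) = 0.6860 kΩ.
Node voltage V_A = V_s · R_p/(R_s + R_p) = 46.7 × 0.06643 = 3.102 mV.
Branch current I = V_A/R_d = 3.102/2.35 = 1.320 µA.
(Check via current divider: I_total = 4.523 µA; share G_k/ΣG = 0.2919 → same result.)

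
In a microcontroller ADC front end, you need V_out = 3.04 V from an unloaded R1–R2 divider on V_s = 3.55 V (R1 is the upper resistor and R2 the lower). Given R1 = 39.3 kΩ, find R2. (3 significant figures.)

V_out/V_s = R2/(R1+R2) = 0.8563.
R2 = R1 · 0.8563/(1 − 0.8563) = 234.3 kΩ.

R2 ≈ 234 kΩ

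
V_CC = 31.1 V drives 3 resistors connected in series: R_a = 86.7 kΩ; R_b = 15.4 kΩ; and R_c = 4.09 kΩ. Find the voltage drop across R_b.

V ≈ 4.51 V

Series total: ΣR = 86.7 + 15.4 + 4.09 = 106.2 kΩ.
V = V_CC · R/ΣR = 31.1 × 0.1450 = 4.510 V.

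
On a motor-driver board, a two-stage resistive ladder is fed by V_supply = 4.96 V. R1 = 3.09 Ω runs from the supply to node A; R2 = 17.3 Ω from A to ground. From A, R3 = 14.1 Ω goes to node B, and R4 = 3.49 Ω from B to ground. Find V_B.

Node A sees R2 in parallel with the series input of stage 2, R3 + R4 = 17.59 Ω.
Effective lower resistance at A: R2 ‖ 17.59 = 8.722 Ω.
V_A = 4.96 × 8.722/(3.09 + 8.722) = 3.662 V.
V_B = V_A × 0.1984 = 0.7267 V.

V_B ≈ 0.727 V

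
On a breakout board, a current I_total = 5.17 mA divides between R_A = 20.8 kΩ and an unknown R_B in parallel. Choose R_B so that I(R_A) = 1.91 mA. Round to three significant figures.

The fraction through R_A equals R_B/(R_A+R_B).
1.91/5.17 = R_B/(R_A + R_B) → R_B = R_A · (0.3694)/(1 − 0.3694) = 20.8 × 0.5859 = 12.19 kΩ.

R_B ≈ 12.2 kΩ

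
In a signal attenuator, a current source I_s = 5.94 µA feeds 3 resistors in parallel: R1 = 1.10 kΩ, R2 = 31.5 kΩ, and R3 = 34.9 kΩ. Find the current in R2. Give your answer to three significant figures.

Conductances: ΣG = 1/1.10 + 1/31.5 + 1/34.9 = 0.9695 (1/kΩ).
Current divider: I(R2) = I_s · G_k/ΣG = 5.94 × (0.03175/0.9695) = 5.94 × 0.03275 = 0.1945 µA.

I ≈ 0.195 µA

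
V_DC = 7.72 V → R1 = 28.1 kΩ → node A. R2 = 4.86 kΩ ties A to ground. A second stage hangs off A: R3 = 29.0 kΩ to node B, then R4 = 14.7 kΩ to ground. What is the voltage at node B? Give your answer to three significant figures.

V_B ≈ 0.350 V

Node A sees R2 in parallel with the series input of stage 2, R3 + R4 = 43.70 kΩ.
R2 ‖ (R3+R4) = 4.374 kΩ.
V_A = 7.72 × 4.374/(28.1 + 4.374) = 1.040 V.
Then the unloaded second divider: V_B = V_A × R4/(R3+R4) = 1.040 × 0.3364 = 0.3498 V.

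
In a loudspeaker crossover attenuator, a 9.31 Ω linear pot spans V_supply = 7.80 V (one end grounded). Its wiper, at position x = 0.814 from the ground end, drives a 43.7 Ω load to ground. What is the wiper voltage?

Split the track: R_lower = x·R_p = 7.578 Ω, R_upper = (1−x)·R_p = 1.732 Ω.
Lower segment in parallel with the load: 7.578 ‖ 43.7 = 6.458 Ω.
Then V_out = V_supply · 6.458/(1.732 + 6.458) = 6.151 V.
(Unloaded: V_out = x·V_supply = 6.35 V.)

V_out ≈ 6.15 V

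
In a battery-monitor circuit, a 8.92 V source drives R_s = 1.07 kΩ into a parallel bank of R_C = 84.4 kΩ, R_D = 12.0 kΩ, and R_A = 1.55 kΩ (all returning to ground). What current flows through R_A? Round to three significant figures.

I ≈ 3.21 mA

Equivalent of the parallel group: R_p = 1.351 kΩ.
V_A by voltage divider: V_A = 8.92 × 1.351/(1.07 + 1.351) = 4.977 V.
Branch current I = V_A/R_A = 4.977/1.55 = 3.211 mA.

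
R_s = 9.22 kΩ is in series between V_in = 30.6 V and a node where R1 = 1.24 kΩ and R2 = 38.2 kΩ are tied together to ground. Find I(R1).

I ≈ 2.84 mA

Equivalent of the parallel group: R_p = 1.201 kΩ.
V_A by voltage divider: V_A = 30.6 × 1.201/(9.22 + 1.201) = 3.527 V.
Branch current I = V_A/R1 = 3.527/1.24 = 2.844 mA.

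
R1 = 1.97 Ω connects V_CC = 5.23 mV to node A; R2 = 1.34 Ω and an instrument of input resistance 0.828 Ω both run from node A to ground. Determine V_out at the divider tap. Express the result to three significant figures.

V_out ≈ 1.08 mV

The load sits in parallel with R2, giving an effective lower resistance R2' = R2·R_L/(R2+R_L) = 0.5118 Ω.
Voltage divider with the loaded lower leg: V_out = 5.23 × 0.5118/(1.97 + 0.5118) = 5.23 × 0.2062 = 1.078 mV.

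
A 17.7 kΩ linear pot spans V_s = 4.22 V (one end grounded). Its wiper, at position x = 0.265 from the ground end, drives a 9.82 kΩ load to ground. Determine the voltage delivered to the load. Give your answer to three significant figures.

Lower segment x·R_p = 4.691 kΩ; upper segment (1−x)·R_p = 13.01 kΩ.
R_L loads the lower segment: effective lower R = 3.174 kΩ.
V_out = 4.22 × 3.174/(13.01 + 3.174) = 0.8277 V.
(Unloaded: V_out = x·V_s = 1.12 V.)

V_out ≈ 0.828 V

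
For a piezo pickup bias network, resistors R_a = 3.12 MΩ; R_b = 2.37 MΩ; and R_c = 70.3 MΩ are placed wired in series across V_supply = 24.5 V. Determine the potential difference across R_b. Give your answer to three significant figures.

V ≈ 0.766 V

ΣR = 3.12 + 2.37 + 70.3 = 75.79 MΩ.
Voltage divider: V = V_supply · (2.370 / 75.79) = 24.5 × 0.03127 = 0.7661 V.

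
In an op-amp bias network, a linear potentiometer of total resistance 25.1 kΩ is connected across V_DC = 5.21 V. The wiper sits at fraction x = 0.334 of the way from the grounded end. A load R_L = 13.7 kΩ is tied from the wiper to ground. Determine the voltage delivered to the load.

Lower segment x·R_p = 8.383 kΩ; upper segment (1−x)·R_p = 16.72 kΩ.
Lower segment in parallel with the load: 8.383 ‖ 13.7 = 5.201 kΩ.
Loaded-divider output: V_out = 5.21 × 0.2373 = 1.236 V.
(Unloaded: V_out = x·V_DC = 1.74 V.)

V_out ≈ 1.24 V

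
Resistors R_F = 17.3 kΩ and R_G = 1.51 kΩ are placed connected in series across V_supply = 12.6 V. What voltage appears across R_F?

V ≈ 11.6 V

ΣR = 17.3 + 1.51 = 18.81 kΩ.
By the voltage-divider rule, V = 12.6 × 17.30/18.81 = 11.59 V.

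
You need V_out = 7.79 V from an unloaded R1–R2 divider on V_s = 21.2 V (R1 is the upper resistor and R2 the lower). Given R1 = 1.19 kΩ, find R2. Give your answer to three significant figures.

R2 ≈ 0.691 kΩ

The divider ratio is R2/(R1+R2) = 7.79/21.2 = 0.3675.
So R2 = R1 · V_out/(V_s − V_out) = 1.19 × 7.79/(21.2 − 7.79) = 1.19 × 0.5809 = 0.6913 kΩ.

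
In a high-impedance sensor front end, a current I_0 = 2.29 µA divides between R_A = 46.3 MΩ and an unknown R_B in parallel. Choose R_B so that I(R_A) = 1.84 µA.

In a two-way split, I_A/I_0 = R_B/(R_A + R_B).
With f = 0.8035, R_B = R_A · f/(1−f) = 46.3 × 4.089 = 189.3 MΩ.

R_B ≈ 189 MΩ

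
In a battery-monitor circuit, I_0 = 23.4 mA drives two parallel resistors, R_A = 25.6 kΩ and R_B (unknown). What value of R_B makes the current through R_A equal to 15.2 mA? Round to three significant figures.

R_B ≈ 47.5 kΩ

Two-branch current divider: I_A = I_0 · R_B/(R_A + R_B).
15.2/23.4 = R_B/(R_A + R_B) → R_B = R_A · (0.6496)/(1 − 0.6496) = 25.6 × 1.854 = 47.45 kΩ.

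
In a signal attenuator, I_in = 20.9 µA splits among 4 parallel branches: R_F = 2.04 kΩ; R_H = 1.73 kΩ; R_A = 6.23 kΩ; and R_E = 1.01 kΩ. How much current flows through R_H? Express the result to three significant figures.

Conductances: ΣG = 1/2.04 + 1/1.73 + 1/6.23 + 1/1.01 = 2.219 (1/kΩ).
Current divider: I(R_H) = I_in · G_k/ΣG = 20.9 × (0.5780/2.219) = 20.9 × 0.2605 = 5.445 µA.

I ≈ 5.44 µA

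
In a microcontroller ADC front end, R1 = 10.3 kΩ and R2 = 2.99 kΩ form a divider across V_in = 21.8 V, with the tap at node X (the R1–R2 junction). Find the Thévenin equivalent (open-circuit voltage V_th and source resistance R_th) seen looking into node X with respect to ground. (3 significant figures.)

V_th ≈ 4.90 V, R_th ≈ 2.32 kΩ

V_th is the unloaded tap voltage: V_in · R2/(R1+R2) = 21.8 × 0.2250 = 4.905 V.
Zeroing V_in shorts the top of R1 to ground, so R_th = R1 ‖ R2 = 2.317 kΩ.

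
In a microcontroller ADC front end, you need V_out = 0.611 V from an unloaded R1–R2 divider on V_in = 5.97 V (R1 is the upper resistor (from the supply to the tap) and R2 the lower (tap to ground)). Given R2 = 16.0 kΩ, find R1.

Required fraction k = V_out/V_in = 0.1023.
Rearranging, R1 = R2·(1−k)/k = 16.0 × 8.771 = 140.3 kΩ.

R1 ≈ 140 kΩ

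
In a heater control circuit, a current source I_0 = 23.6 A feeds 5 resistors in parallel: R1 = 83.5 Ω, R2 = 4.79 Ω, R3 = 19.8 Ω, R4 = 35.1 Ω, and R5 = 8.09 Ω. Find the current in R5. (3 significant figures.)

I ≈ 6.89 A

ΣG = 1/83.5 + 1/4.79 + 1/19.8 + 1/35.1 + 1/8.09 = 0.4233.
By the current-divider rule, I = I_0 · G_k/ΣG = 23.6 × 0.2920 = 6.891 A.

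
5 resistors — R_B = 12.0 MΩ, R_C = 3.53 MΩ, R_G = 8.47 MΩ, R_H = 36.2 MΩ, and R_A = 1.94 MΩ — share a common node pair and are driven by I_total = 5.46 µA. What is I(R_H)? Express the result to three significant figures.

I ≈ 0.147 µA

ΣG = 1/12.0 + 1/3.53 + 1/8.47 + 1/36.2 + 1/1.94 = 1.028.
Current divider: I(R_H) = I_total · G_k/ΣG = 5.46 × (0.02762/1.028) = 5.46 × 0.02688 = 0.1468 µA.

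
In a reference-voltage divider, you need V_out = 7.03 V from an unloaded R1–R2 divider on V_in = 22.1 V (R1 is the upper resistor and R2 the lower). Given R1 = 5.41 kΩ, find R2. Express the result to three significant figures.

R2 ≈ 2.52 kΩ

Required fraction k = V_out/V_in = 0.3181.
So R2 = R1 · V_out/(V_in − V_out) = 5.41 × 7.03/(22.1 − 7.03) = 5.41 × 0.4665 = 2.524 kΩ.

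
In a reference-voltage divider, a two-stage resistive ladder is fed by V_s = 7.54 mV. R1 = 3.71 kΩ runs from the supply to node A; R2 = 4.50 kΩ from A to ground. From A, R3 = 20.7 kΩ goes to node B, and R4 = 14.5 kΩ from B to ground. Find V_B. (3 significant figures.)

The second stage (R3 + R4 = 35.20 kΩ) loads node A in parallel with R2.
Effective lower resistance at A: R2 ‖ 35.20 = 3.990 kΩ.
So V_A = 7.54 × 0.5182 = 3.907 mV.
V_B = V_A × 0.4119 = 1.609 mV.

V_B ≈ 1.61 mV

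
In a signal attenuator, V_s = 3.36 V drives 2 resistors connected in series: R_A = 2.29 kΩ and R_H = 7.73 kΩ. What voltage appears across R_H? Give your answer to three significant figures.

V ≈ 2.59 V

ΣR = 2.29 + 7.73 = 10.02 kΩ.
By the voltage-divider rule, V = 3.36 × 7.730/10.02 = 2.592 V.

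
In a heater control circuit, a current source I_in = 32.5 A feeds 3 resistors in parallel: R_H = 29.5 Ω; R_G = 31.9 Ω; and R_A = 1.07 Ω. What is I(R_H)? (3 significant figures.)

Conductances: ΣG = 1/29.5 + 1/31.9 + 1/1.07 = 0.9998 (1/Ω).
R_H takes the fraction G_k/ΣG = 0.03390/0.9998 = 0.03390, so I = 32.5 × 0.03390 = 1.102 A.

I ≈ 1.10 A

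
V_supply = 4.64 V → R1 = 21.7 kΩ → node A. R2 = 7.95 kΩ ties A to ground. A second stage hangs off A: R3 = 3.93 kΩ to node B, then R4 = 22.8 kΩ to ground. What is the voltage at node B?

Node A sees R2 in parallel with the series input of stage 2, R3 + R4 = 26.73 kΩ.
Effective lower resistance at A: R2 ‖ 26.73 = 6.128 kΩ.
V_A = 4.64 × 6.128/(21.7 + 6.128) = 1.022 V.
Stage 2 is unloaded, so V_B = V_A · R4/(R3+R4) = 1.022 × 22.8/26.73 = 0.8715 V.

V_B ≈ 0.871 V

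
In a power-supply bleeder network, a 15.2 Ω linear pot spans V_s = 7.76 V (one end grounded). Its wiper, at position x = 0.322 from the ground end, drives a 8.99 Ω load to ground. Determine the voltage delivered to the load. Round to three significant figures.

Lower segment x·R_p = 4.894 Ω; upper segment (1−x)·R_p = 10.31 Ω.
Lower segment in parallel with the load: 4.894 ‖ 8.99 = 3.169 Ω.
Then V_out = V_s · 3.169/(10.31 + 3.169) = 1.825 V.
(Unloaded: V_out = x·V_s = 2.50 V.)

V_out ≈ 1.83 V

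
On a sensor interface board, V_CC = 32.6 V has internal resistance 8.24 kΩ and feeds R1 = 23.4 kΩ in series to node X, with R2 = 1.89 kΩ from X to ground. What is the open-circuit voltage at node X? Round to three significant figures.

V_th ≈ 1.84 V

R1' = 8.24 + 23.4 = 31.64 kΩ (source resistance + R1).
Open-circuit (no load on X): V_th = V_CC · R2/(R1' + R2) = 32.6 × 1.89/(31.64 + 1.89) = 1.838 V.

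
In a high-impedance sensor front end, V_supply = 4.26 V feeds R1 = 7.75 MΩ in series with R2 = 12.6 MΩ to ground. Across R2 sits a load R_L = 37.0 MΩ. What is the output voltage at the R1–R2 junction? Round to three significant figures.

First combine the lower leg with the load: R2 ‖ R_L = 9.399 MΩ.
Voltage divider with the loaded lower leg: V_out = 4.26 × 9.399/(7.75 + 9.399) = 4.26 × 0.5481 = 2.335 V.
(Unloaded it would be 2.64 V; the load pulls it down.)

V_out ≈ 2.33 V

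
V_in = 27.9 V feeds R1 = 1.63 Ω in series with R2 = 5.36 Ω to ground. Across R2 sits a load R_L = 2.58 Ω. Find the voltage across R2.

R2 ‖ R_L = (5.36 × 2.58)/(5.36 + 2.58) = 1.742 Ω.
Voltage divider with the loaded lower leg: V_out = 27.9 × 1.742/(1.63 + 1.742) = 27.9 × 0.5166 = 14.41 V.
(Unloaded it would be 21.4 V; the load pulls it down.)

V_out ≈ 14.4 V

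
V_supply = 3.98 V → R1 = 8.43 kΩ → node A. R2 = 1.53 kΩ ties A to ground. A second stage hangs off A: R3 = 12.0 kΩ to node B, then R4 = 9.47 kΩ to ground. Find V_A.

V_A ≈ 0.577 V

Looking into the second stage from A: R3 + R4 = 21.47 kΩ appears in parallel with R2.
R2 ‖ (R3+R4) = 1.428 kΩ.
So V_A = 3.98 × 0.1449 = 0.5766 V.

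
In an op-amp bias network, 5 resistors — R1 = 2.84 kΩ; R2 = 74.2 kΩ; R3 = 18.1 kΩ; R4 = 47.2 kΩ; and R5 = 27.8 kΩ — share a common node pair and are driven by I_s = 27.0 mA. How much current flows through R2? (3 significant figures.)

I ≈ 0.761 mA

Conductances: ΣG = 1/2.84 + 1/74.2 + 1/18.1 + 1/47.2 + 1/27.8 = 0.4780 (1/kΩ).
Current divider: I(R2) = I_s · G_k/ΣG = 27.0 × (0.01348/0.4780) = 27.0 × 0.02819 = 0.7613 mA.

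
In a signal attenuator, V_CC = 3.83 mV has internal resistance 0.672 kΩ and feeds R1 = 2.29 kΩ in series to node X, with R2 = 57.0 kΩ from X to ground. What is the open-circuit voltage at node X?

V_th ≈ 3.64 mV

R1' = 0.672 + 2.29 = 2.962 kΩ (source resistance + R1).
Open-circuit (no load on X): V_th = V_CC · R2/(R1' + R2) = 3.83 × 57.0/(2.962 + 57.0) = 3.641 mV.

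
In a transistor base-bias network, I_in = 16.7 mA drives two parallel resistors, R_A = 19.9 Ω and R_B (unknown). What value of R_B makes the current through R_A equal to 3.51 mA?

R_B ≈ 5.30 Ω

The fraction through R_A equals R_B/(R_A+R_B).
With f = 0.2102, R_B = R_A · f/(1−f) = 19.9 × 0.2661 = 5.296 Ω.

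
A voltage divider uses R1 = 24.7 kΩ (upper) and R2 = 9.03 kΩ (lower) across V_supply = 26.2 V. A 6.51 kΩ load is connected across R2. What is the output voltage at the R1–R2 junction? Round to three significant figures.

The load sits in parallel with R2, giving an effective lower resistance R2' = R2·R_L/(R2+R_L) = 3.783 kΩ.
Voltage divider with the loaded lower leg: V_out = 26.2 × 3.783/(24.7 + 3.783) = 26.2 × 0.1328 = 3.480 V.
(Unloaded it would be 7.01 V; the load pulls it down.)

V_out ≈ 3.48 V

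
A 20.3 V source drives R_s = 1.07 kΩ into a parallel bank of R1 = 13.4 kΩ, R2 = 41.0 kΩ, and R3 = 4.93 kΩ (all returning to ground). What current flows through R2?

Equivalent of the parallel group: R_p = 3.313 kΩ.
V_A by voltage divider: V_A = 20.3 × 3.313/(1.07 + 3.313) = 15.34 V.
Branch current I = V_A/R2 = 15.34/41.0 = 0.3742 mA.

I ≈ 0.374 mA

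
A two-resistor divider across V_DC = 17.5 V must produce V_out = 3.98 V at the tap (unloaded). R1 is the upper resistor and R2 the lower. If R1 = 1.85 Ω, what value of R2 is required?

R2 ≈ 0.545 Ω

V_out/V_DC = R2/(R1+R2) = 0.2274.
Rearranging, R2 = R1·k/(1−k) = 1.85 × 0.2944 = 0.5446 Ω.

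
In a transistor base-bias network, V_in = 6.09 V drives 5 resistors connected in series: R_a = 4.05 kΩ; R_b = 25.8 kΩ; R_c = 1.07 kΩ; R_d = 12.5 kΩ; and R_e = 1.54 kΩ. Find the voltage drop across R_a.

Series total: ΣR = 4.05 + 25.8 + 1.07 + 12.5 + 1.54 = 44.96 kΩ.
V = V_in · R/ΣR = 6.09 × 0.09008 = 0.5486 V.

V ≈ 0.549 V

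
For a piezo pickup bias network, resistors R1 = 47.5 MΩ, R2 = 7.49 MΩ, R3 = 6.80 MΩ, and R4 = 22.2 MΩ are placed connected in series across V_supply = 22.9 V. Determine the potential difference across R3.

V ≈ 1.85 V

Total series resistance ΣR = 47.5 + 7.49 + 6.80 + 22.2 = 83.99 MΩ.
V = V_supply · R/ΣR = 22.9 × 0.08096 = 1.854 V.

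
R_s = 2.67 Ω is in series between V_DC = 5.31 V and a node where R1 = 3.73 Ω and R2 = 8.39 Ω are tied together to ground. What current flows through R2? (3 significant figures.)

Parallel bank: R_p = 1/(1/3.73 + 1/8.39) = 2.582 Ω.
V_A by voltage divider: V_A = 5.31 × 2.582/(2.67 + 2.582) = 2.611 V.
I(R2) = V_A / R2 = 2.611/8.39 = 0.3112 A.
(Check via current divider: I_total = 1.011 A; share G_k/ΣG = 0.3078 → same result.)

I ≈ 0.311 A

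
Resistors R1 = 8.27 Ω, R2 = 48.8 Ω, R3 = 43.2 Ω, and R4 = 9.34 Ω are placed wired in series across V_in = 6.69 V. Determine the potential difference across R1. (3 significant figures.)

V ≈ 0.505 V

Series total: ΣR = 8.27 + 48.8 + 43.2 + 9.34 = 109.6 Ω.
V = V_in · R/ΣR = 6.69 × 0.07545 = 0.5048 V.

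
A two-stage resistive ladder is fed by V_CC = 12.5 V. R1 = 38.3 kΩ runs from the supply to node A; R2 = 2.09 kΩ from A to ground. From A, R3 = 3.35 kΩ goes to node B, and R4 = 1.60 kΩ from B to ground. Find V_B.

V_B ≈ 0.149 V

Looking into the second stage from A: R3 + R4 = 4.950 kΩ appears in parallel with R2.
Effective lower resistance at A: R2 ‖ 4.950 = 1.470 kΩ.
V_A = 12.5 × 1.470/(38.3 + 1.470) = 0.4619 V.
Then the unloaded second divider: V_B = V_A × R4/(R3+R4) = 0.4619 × 0.3232 = 0.1493 V.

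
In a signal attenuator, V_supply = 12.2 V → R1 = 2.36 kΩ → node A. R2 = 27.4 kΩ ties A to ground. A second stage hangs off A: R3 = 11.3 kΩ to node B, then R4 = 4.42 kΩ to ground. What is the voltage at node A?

V_A ≈ 9.87 V

The second stage (R3 + R4 = 15.72 kΩ) loads node A in parallel with R2.
R2 ‖ (R3+R4) = 9.989 kΩ.
So V_A = 12.2 × 0.8089 = 9.868 V.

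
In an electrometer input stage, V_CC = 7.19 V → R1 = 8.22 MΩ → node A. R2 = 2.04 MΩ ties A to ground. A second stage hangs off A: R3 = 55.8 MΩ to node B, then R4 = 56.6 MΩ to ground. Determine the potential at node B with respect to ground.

V_B ≈ 0.710 V

Node A sees R2 in parallel with the series input of stage 2, R3 + R4 = 112.4 MΩ.
Effective lower resistance at A: R2 ‖ 112.4 = 2.004 MΩ.
So V_A = 7.19 × 0.1960 = 1.409 V.
V_B = V_A × 0.5036 = 0.7096 V.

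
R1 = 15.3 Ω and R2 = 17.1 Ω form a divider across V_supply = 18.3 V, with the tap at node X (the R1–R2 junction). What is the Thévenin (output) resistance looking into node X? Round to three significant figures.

R_th ≈ 8.07 Ω

With V_supply suppressed (replaced by a short), R_th = R1 ‖ R2 = (15.30 × 17.1)/(15.30 + 17.1) = 8.075 Ω.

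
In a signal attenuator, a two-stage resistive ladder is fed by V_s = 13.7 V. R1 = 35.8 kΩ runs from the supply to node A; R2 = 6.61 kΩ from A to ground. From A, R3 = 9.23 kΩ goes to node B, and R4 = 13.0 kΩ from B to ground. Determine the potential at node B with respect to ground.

Node A sees R2 in parallel with the series input of stage 2, R3 + R4 = 22.23 kΩ.
Effective lower resistance at A: R2 ‖ 22.23 = 5.095 kΩ.
V_A = 13.7 × 5.095/(35.8 + 5.095) = 1.707 V.
V_B = V_A × 0.5848 = 0.9982 V.

V_B ≈ 0.998 V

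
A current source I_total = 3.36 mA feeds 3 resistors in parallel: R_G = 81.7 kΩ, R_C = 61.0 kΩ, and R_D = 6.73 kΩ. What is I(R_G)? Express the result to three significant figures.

I ≈ 0.232 mA

ΣG = 1/81.7 + 1/61.0 + 1/6.73 = 0.1772.
By the current-divider rule, I = I_total · G_k/ΣG = 3.36 × 0.06907 = 0.2321 mA.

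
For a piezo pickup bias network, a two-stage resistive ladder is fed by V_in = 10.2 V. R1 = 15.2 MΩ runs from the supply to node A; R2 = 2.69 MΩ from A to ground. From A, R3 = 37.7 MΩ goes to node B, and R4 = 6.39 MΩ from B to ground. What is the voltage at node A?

The second stage (R3 + R4 = 44.09 MΩ) loads node A in parallel with R2.
R2 ‖ (R3+R4) = 2.535 MΩ.
First divider: V_A = V_in · 2.535/(15.2 + 2.535) = 1.458 V.

V_A ≈ 1.46 V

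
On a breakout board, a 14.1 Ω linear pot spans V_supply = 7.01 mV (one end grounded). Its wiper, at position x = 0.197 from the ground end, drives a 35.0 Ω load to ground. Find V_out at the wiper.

V_out ≈ 1.30 mV

The pot divides into 11.32 Ω above the wiper and 2.778 Ω below.
R_L loads the lower segment: effective lower R = 2.573 Ω.
V_out = 7.01 × 2.573/(11.32 + 2.573) = 1.298 mV.
(Unloaded: V_out = x·V_supply = 1.38 mV.)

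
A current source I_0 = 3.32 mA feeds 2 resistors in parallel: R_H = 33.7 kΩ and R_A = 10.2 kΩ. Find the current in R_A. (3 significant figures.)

I ≈ 2.55 mA

For two parallel branches, I_k = I_0 · (other R)/(sum of R).
So I = 3.32 × 33.7/43.90 = 2.549 mA.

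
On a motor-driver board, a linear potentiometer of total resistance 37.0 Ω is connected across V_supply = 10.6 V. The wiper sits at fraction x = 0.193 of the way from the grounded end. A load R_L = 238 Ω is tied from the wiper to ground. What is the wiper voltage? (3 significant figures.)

The pot divides into 29.86 Ω above the wiper and 7.141 Ω below.
Lower segment in parallel with the load: 7.141 ‖ 238 = 6.933 Ω.
V_out = 10.6 × 6.933/(29.86 + 6.933) = 1.997 V.
(Unloaded: V_out = x·V_supply = 2.05 V.)

V_out ≈ 2.00 V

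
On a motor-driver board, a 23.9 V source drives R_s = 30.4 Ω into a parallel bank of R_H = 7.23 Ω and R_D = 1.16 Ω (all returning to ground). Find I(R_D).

Equivalent of the parallel group: R_p = 0.9996 Ω.
Node voltage V_A = V_supply · R_p/(R_s + R_p) = 23.9 × 0.03184 = 0.7609 V.
Branch current I = V_A/R_D = 0.7609/1.16 = 0.6559 A.

I ≈ 0.656 A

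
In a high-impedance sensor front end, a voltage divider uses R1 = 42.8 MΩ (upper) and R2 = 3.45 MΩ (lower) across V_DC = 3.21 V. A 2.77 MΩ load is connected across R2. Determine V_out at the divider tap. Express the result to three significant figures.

R2 ‖ R_L = (3.45 × 2.77)/(3.45 + 2.77) = 1.536 MΩ.
Then V_out = V_DC · R2'/(R1 + R2') = 3.21 × 1.536/44.34 = 0.1112 V.

V_out ≈ 0.111 V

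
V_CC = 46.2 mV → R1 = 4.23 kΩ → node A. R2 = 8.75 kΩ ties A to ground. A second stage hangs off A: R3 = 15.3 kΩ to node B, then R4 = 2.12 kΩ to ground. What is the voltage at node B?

V_B ≈ 3.26 mV

Looking into the second stage from A: R3 + R4 = 17.42 kΩ appears in parallel with R2.
R2 ‖ (R3+R4) = 5.824 kΩ.
V_A = 46.2 × 5.824/(4.23 + 5.824) = 26.76 mV.
V_B = V_A × 0.1217 = 3.257 mV.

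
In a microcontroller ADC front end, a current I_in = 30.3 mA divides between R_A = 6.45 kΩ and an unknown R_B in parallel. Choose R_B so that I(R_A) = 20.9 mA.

R_B ≈ 14.3 kΩ

The fraction through R_A equals R_B/(R_A+R_B).
With f = 0.6898, R_B = R_A · f/(1−f) = 6.45 × 2.223 = 14.34 kΩ.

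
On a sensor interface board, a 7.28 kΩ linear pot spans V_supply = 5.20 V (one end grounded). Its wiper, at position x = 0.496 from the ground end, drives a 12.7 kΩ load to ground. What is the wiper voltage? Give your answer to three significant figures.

V_out ≈ 2.26 V

Split the track: R_lower = x·R_p = 3.611 kΩ, R_upper = (1−x)·R_p = 3.669 kΩ.
(x·R_p) ‖ R_L = 2.812 kΩ.
Loaded-divider output: V_out = 5.20 × 0.4338 = 2.256 V.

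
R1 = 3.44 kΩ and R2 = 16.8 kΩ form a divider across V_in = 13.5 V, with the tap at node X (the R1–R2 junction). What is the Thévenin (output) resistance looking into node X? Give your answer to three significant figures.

R_th ≈ 2.86 kΩ

Zeroing V_in shorts the top of R1 to ground, so R_th = R1 ‖ R2 = 2.855 kΩ.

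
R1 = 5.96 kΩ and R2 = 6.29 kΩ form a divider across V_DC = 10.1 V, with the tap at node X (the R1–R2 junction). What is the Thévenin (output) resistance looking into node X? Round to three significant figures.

Looking into X with the source shorted: R_th = R1·R2/(R1+R2) = 5.960 × 6.29/12.25 = 3.060 kΩ.

R_th ≈ 3.06 kΩ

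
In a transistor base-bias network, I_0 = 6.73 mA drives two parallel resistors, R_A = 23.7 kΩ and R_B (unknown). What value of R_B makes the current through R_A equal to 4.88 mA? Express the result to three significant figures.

Two-branch current divider: I_A = I_0 · R_B/(R_A + R_B).
4.88/6.73 = R_B/(R_A + R_B) → R_B = R_A · (0.7251)/(1 − 0.7251) = 23.7 × 2.638 = 62.52 kΩ.

R_B ≈ 62.5 kΩ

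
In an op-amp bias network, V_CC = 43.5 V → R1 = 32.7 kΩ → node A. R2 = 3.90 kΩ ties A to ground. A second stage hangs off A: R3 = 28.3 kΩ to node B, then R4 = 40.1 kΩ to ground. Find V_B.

V_B ≈ 2.59 V

The second stage (R3 + R4 = 68.40 kΩ) loads node A in parallel with R2.
R2 ‖ (R3+R4) = 3.690 kΩ.
V_A = 43.5 × 3.690/(32.7 + 3.690) = 4.411 V.
Then the unloaded second divider: V_B = V_A × R4/(R3+R4) = 4.411 × 0.5863 = 2.586 V.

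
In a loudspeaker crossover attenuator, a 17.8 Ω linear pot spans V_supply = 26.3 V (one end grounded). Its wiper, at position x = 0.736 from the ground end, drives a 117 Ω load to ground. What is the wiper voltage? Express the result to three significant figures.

The pot divides into 4.699 Ω above the wiper and 13.10 Ω below.
(x·R_p) ‖ R_L = 11.78 Ω.
V_out = 26.3 × 11.78/(4.699 + 11.78) = 18.80 V.

V_out ≈ 18.8 V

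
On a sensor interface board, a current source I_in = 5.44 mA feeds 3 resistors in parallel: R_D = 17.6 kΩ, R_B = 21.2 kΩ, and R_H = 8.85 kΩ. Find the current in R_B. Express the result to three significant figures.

I ≈ 1.18 mA

Conductances: ΣG = 1/17.6 + 1/21.2 + 1/8.85 = 0.2170 (1/kΩ).
By the current-divider rule, I = I_in · G_k/ΣG = 5.44 × 0.2174 = 1.183 mA.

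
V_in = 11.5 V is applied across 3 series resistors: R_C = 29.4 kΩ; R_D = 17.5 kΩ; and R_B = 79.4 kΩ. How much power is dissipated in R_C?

ΣR = 126.3 kΩ → I = 11.5/126.3 = 0.09105 mA.
V(R_C) = I·R = 2.677 V; P = V·I = 2.677 × 0.09105 = 0.2437 mW.

P ≈ 0.244 mW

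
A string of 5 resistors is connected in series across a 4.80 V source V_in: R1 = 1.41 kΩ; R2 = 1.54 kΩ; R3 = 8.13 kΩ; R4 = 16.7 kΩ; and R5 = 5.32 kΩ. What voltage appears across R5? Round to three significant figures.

V ≈ 0.771 V

Series total: ΣR = 1.41 + 1.54 + 8.13 + 16.7 + 5.32 = 33.10 kΩ.
V = V_in · R/ΣR = 4.80 × 0.1607 = 0.7715 V.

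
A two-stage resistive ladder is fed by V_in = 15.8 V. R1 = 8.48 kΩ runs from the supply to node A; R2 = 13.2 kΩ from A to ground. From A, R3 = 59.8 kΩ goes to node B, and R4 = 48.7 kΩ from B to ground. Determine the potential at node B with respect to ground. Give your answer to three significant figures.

Node A sees R2 in parallel with the series input of stage 2, R3 + R4 = 108.5 kΩ.
R2 ‖ (R3+R4) = 11.77 kΩ.
V_A = 15.8 × 11.77/(8.48 + 11.77) = 9.183 V.
V_B = V_A × 0.4488 = 4.122 V.

V_B ≈ 4.12 V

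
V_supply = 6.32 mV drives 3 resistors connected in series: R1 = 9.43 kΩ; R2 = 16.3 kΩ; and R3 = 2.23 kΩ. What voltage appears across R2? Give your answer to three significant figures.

Series total: ΣR = 9.43 + 16.3 + 2.23 = 27.96 kΩ.
V = V_supply · R/ΣR = 6.32 × 0.5830 = 3.684 mV.

V ≈ 3.68 mV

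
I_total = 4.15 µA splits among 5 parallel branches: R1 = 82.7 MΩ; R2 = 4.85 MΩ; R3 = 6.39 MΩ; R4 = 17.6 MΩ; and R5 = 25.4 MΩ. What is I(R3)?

Total conductance ΣG = 1/82.7 + 1/4.85 + 1/6.39 + 1/17.6 + 1/25.4 = 0.4710 (units of 1/MΩ).
By the current-divider rule, I = I_total · G_k/ΣG = 4.15 × 0.3323 = 1.379 µA.

I ≈ 1.38 µA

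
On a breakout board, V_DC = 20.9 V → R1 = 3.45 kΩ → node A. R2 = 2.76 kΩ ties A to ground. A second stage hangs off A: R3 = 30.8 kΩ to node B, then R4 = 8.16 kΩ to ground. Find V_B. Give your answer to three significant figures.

Node A sees R2 in parallel with the series input of stage 2, R3 + R4 = 38.96 kΩ.
Effective lower resistance at A: R2 ‖ 38.96 = 2.577 kΩ.
So V_A = 20.9 × 0.4276 = 8.937 V.
Stage 2 is unloaded, so V_B = V_A · R4/(R3+R4) = 8.937 × 8.16/38.96 = 1.872 V.

V_B ≈ 1.87 V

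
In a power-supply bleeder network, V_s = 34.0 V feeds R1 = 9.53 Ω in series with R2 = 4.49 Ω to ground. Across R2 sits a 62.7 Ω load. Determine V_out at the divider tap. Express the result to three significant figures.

V_out ≈ 10.4 V

First combine the lower leg with the load: R2 ‖ R_L = 4.190 Ω.
Then V_out = V_s · R2'/(R1 + R2') = 34.0 × 4.190/13.72 = 10.38 V.
(Unloaded it would be 10.9 V; the load pulls it down.)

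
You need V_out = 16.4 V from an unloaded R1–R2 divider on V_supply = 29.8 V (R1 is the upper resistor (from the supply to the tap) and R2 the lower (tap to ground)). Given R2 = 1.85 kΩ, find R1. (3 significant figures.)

R1 ≈ 1.51 kΩ

Required fraction k = V_out/V_supply = 0.5503.
So R1 = R2 · (V_supply/V_out − 1) = 1.85 × (29.8/16.4 − 1) = 1.85 × 0.8171 = 1.512 kΩ.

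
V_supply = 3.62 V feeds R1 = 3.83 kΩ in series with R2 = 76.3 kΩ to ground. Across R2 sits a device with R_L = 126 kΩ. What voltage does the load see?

The load sits in parallel with R2, giving an effective lower resistance R2' = R2·R_L/(R2+R_L) = 47.52 kΩ.
Voltage divider with the loaded lower leg: V_out = 3.62 × 47.52/(3.83 + 47.52) = 3.62 × 0.9254 = 3.350 V.
(Unloaded it would be 3.45 V; the load pulls it down.)

V_out ≈ 3.35 V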